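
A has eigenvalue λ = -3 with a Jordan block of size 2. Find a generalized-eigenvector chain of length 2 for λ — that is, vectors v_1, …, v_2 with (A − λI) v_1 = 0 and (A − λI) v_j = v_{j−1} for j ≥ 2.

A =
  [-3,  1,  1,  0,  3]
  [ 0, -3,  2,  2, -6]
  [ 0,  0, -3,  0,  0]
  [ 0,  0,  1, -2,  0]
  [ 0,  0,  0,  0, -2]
A Jordan chain for λ = -3 of length 2:
v_1 = (1, 0, 0, 0, 0)ᵀ
v_2 = (0, 1, 0, 0, 0)ᵀ

Let N = A − (-3)·I. We want v_2 with N^2 v_2 = 0 but N^1 v_2 ≠ 0; then v_{j-1} := N · v_j for j = 2, …, 2.

Pick v_2 = (0, 1, 0, 0, 0)ᵀ.
Then v_1 = N · v_2 = (1, 0, 0, 0, 0)ᵀ.

Sanity check: (A − (-3)·I) v_1 = (0, 0, 0, 0, 0)ᵀ = 0. ✓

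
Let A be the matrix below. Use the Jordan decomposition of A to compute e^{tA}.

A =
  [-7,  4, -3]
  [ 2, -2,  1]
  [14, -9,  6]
e^{tA} =
  [t^2*exp(-t) - 6*t*exp(-t) + exp(-t), -t^2*exp(-t)/2 + 4*t*exp(-t), t^2*exp(-t)/2 - 3*t*exp(-t)]
  [2*t*exp(-t), -t*exp(-t) + exp(-t), t*exp(-t)]
  [-2*t^2*exp(-t) + 14*t*exp(-t), t^2*exp(-t) - 9*t*exp(-t), -t^2*exp(-t) + 7*t*exp(-t) + exp(-t)]

Strategy: write A = P · J · P⁻¹ where J is a Jordan canonical form, so e^{tA} = P · e^{tJ} · P⁻¹, and e^{tJ} can be computed block-by-block.

A has Jordan form
J =
  [-1,  1,  0]
  [ 0, -1,  1]
  [ 0,  0, -1]
(up to reordering of blocks).

Per-block formulas:
  For a 3×3 Jordan block J_3(-1): exp(t · J_3(-1)) = e^(-1t)·(I + t·N + (t^2/2)·N^2), where N is the 3×3 nilpotent shift.

After assembling e^{tJ} and conjugating by P, we get:

e^{tA} =
  [t^2*exp(-t) - 6*t*exp(-t) + exp(-t), -t^2*exp(-t)/2 + 4*t*exp(-t), t^2*exp(-t)/2 - 3*t*exp(-t)]
  [2*t*exp(-t), -t*exp(-t) + exp(-t), t*exp(-t)]
  [-2*t^2*exp(-t) + 14*t*exp(-t), t^2*exp(-t) - 9*t*exp(-t), -t^2*exp(-t) + 7*t*exp(-t) + exp(-t)]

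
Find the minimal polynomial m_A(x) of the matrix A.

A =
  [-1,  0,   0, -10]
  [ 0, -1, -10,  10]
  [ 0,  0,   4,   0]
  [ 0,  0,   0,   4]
x^2 - 3*x - 4

The characteristic polynomial is χ_A(x) = (x - 4)^2*(x + 1)^2, so the eigenvalues are known. The minimal polynomial is
  m_A(x) = Π_λ (x − λ)^{k_λ}
where k_λ is the size of the *largest* Jordan block for λ (equivalently, the smallest k with (A − λI)^k v = 0 for every generalised eigenvector v of λ).

  λ = -1: largest Jordan block has size 1, contributing (x + 1)
  λ = 4: largest Jordan block has size 1, contributing (x − 4)

So m_A(x) = (x - 4)*(x + 1) = x^2 - 3*x - 4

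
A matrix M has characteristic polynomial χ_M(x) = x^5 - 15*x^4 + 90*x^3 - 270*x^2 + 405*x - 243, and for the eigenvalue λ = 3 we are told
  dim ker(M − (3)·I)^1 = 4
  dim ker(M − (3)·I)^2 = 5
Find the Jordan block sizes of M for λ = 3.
Block sizes for λ = 3: [2, 1, 1, 1]

From the dimensions of kernels of powers, the number of Jordan blocks of size at least j is d_j − d_{j−1} where d_j = dim ker(N^j) (with d_0 = 0). Computing the differences gives [4, 1].
The number of blocks of size exactly k is (#blocks of size ≥ k) − (#blocks of size ≥ k + 1), so the partition is: 3 block(s) of size 1, 1 block(s) of size 2.
In nonincreasing order the block sizes are [2, 1, 1, 1].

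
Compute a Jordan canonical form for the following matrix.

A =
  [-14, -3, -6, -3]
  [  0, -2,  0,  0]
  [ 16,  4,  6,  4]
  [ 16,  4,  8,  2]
J_2(-2) ⊕ J_1(-2) ⊕ J_1(-2)

The characteristic polynomial is
  det(x·I − A) = x^4 + 8*x^3 + 24*x^2 + 32*x + 16 = (x + 2)^4

Eigenvalues and multiplicities (the geometric multiplicity of λ is n − rank(A − λI), which equals the number of Jordan blocks for λ):
  λ = -2: algebraic multiplicity = 4, geometric multiplicity = 3

Determining the block sizes for each eigenvalue:
  λ = -2: 3 blocks summing to 4 forces exactly one block of size 2 and the rest size 1 → block sizes [2, 1, 1]

Assembling the blocks gives a Jordan form
J =
  [-2,  1,  0,  0]
  [ 0, -2,  0,  0]
  [ 0,  0, -2,  0]
  [ 0,  0,  0, -2]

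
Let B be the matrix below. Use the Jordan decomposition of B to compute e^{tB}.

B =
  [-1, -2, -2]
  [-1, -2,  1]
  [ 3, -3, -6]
e^{tB} =
  [2*t*exp(-3*t) + exp(-3*t), -2*t*exp(-3*t), -2*t*exp(-3*t)]
  [-t*exp(-3*t), t*exp(-3*t) + exp(-3*t), t*exp(-3*t)]
  [3*t*exp(-3*t), -3*t*exp(-3*t), -3*t*exp(-3*t) + exp(-3*t)]

Strategy: write B = P · J · P⁻¹ where J is a Jordan canonical form, so e^{tB} = P · e^{tJ} · P⁻¹, and e^{tJ} can be computed block-by-block.

B has Jordan form
J =
  [-3,  1,  0]
  [ 0, -3,  0]
  [ 0,  0, -3]
(up to reordering of blocks).

Per-block formulas:
  For a 1×1 block at λ = -3: exp(t · [-3]) = [e^(-3t)].
  For a 2×2 Jordan block J_2(-3): exp(t · J_2(-3)) = e^(-3t)·(I + t·N), where N is the 2×2 nilpotent shift.

After assembling e^{tJ} and conjugating by P, we get:

e^{tB} =
  [2*t*exp(-3*t) + exp(-3*t), -2*t*exp(-3*t), -2*t*exp(-3*t)]
  [-t*exp(-3*t), t*exp(-3*t) + exp(-3*t), t*exp(-3*t)]
  [3*t*exp(-3*t), -3*t*exp(-3*t), -3*t*exp(-3*t) + exp(-3*t)]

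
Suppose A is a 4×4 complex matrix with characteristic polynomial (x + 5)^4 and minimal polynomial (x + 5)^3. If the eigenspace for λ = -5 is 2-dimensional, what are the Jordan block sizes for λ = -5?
Block sizes for λ = -5: [3, 1]

Step 1 — from the characteristic polynomial, algebraic multiplicity of λ = -5 is 4. From dim ker(A − (-5)·I) = 2, there are exactly 2 Jordan blocks for λ = -5.
Step 2 — from the minimal polynomial, the factor (x + 5)^3 tells us the largest block for λ = -5 has size 3.
Step 3 — with total size 4, 2 blocks, and largest block 3, the block sizes (in nonincreasing order) are [3, 1].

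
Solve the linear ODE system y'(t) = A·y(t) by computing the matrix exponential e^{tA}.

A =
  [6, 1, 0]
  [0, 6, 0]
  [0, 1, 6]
e^{tA} =
  [exp(6*t), t*exp(6*t), 0]
  [0, exp(6*t), 0]
  [0, t*exp(6*t), exp(6*t)]

Strategy: write A = P · J · P⁻¹ where J is a Jordan canonical form, so e^{tA} = P · e^{tJ} · P⁻¹, and e^{tJ} can be computed block-by-block.

A has Jordan form
J =
  [6, 1, 0]
  [0, 6, 0]
  [0, 0, 6]
(up to reordering of blocks).

Per-block formulas:
  For a 1×1 block at λ = 6: exp(t · [6]) = [e^(6t)].
  For a 2×2 Jordan block J_2(6): exp(t · J_2(6)) = e^(6t)·(I + t·N), where N is the 2×2 nilpotent shift.

After assembling e^{tJ} and conjugating by P, we get:

e^{tA} =
  [exp(6*t), t*exp(6*t), 0]
  [0, exp(6*t), 0]
  [0, t*exp(6*t), exp(6*t)]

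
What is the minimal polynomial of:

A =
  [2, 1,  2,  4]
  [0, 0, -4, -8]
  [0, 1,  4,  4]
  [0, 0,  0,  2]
x^2 - 4*x + 4

The characteristic polynomial is χ_A(x) = (x - 2)^4, so the eigenvalues are known. The minimal polynomial is
  m_A(x) = Π_λ (x − λ)^{k_λ}
where k_λ is the size of the *largest* Jordan block for λ (equivalently, the smallest k with (A − λI)^k v = 0 for every generalised eigenvector v of λ).

  λ = 2: largest Jordan block has size 2, contributing (x − 2)^2

So m_A(x) = (x - 2)^2 = x^2 - 4*x + 4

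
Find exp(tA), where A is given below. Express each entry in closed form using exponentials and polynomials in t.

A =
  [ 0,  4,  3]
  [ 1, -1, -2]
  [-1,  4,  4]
e^{tA} =
  [t^2*exp(t) - t*exp(t) + exp(t), 4*t*exp(t), -t^2*exp(t) + 3*t*exp(t)]
  [-t^2*exp(t)/2 + t*exp(t), -2*t*exp(t) + exp(t), t^2*exp(t)/2 - 2*t*exp(t)]
  [t^2*exp(t) - t*exp(t), 4*t*exp(t), -t^2*exp(t) + 3*t*exp(t) + exp(t)]

Strategy: write A = P · J · P⁻¹ where J is a Jordan canonical form, so e^{tA} = P · e^{tJ} · P⁻¹, and e^{tJ} can be computed block-by-block.

A has Jordan form
J =
  [1, 1, 0]
  [0, 1, 1]
  [0, 0, 1]
(up to reordering of blocks).

Per-block formulas:
  For a 3×3 Jordan block J_3(1): exp(t · J_3(1)) = e^(1t)·(I + t·N + (t^2/2)·N^2), where N is the 3×3 nilpotent shift.

After assembling e^{tJ} and conjugating by P, we get:

e^{tA} =
  [t^2*exp(t) - t*exp(t) + exp(t), 4*t*exp(t), -t^2*exp(t) + 3*t*exp(t)]
  [-t^2*exp(t)/2 + t*exp(t), -2*t*exp(t) + exp(t), t^2*exp(t)/2 - 2*t*exp(t)]
  [t^2*exp(t) - t*exp(t), 4*t*exp(t), -t^2*exp(t) + 3*t*exp(t) + exp(t)]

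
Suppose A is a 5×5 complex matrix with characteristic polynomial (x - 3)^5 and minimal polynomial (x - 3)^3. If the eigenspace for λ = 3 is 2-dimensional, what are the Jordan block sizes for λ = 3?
Block sizes for λ = 3: [3, 2]

Step 1 — from the characteristic polynomial, algebraic multiplicity of λ = 3 is 5. From dim ker(A − (3)·I) = 2, there are exactly 2 Jordan blocks for λ = 3.
Step 2 — from the minimal polynomial, the factor (x − 3)^3 tells us the largest block for λ = 3 has size 3.
Step 3 — with total size 5, 2 blocks, and largest block 3, the block sizes (in nonincreasing order) are [3, 2].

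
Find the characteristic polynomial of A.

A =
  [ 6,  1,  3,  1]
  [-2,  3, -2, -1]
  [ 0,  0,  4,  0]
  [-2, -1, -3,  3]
x^4 - 16*x^3 + 96*x^2 - 256*x + 256

Expanding det(x·I − A) (e.g. by cofactor expansion or by noting that A is similar to its Jordan form J, which has the same characteristic polynomial as A) gives
  χ_A(x) = x^4 - 16*x^3 + 96*x^2 - 256*x + 256
which factors as (x - 4)^4. The eigenvalues (with algebraic multiplicities) are λ = 4 with multiplicity 4.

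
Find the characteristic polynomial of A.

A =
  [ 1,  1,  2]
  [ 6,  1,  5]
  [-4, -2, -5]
x^3 + 3*x^2 + 3*x + 1

Expanding det(x·I − A) (e.g. by cofactor expansion or by noting that A is similar to its Jordan form J, which has the same characteristic polynomial as A) gives
  χ_A(x) = x^3 + 3*x^2 + 3*x + 1
which factors as (x + 1)^3. The eigenvalues (with algebraic multiplicities) are λ = -1 with multiplicity 3.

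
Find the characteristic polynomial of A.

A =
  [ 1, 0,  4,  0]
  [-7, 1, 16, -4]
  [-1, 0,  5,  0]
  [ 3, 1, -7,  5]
x^4 - 12*x^3 + 54*x^2 - 108*x + 81

Expanding det(x·I − A) (e.g. by cofactor expansion or by noting that A is similar to its Jordan form J, which has the same characteristic polynomial as A) gives
  χ_A(x) = x^4 - 12*x^3 + 54*x^2 - 108*x + 81
which factors as (x - 3)^4. The eigenvalues (with algebraic multiplicities) are λ = 3 with multiplicity 4.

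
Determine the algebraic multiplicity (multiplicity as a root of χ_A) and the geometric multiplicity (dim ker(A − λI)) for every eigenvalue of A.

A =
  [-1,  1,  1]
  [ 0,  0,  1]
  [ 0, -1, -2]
λ = -1: alg = 3, geom = 2

Step 1 — factor the characteristic polynomial to read off the algebraic multiplicities:
  χ_A(x) = (x + 1)^3

Step 2 — compute geometric multiplicities via the rank-nullity identity g(λ) = n − rank(A − λI):
  rank(A − (-1)·I) = 1, so dim ker(A − (-1)·I) = n − 1 = 2

Summary:
  λ = -1: algebraic multiplicity = 3, geometric multiplicity = 2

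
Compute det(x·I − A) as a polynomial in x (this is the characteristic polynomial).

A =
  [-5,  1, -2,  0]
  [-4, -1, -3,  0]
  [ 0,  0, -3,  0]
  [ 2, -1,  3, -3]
x^4 + 12*x^3 + 54*x^2 + 108*x + 81

Expanding det(x·I − A) (e.g. by cofactor expansion or by noting that A is similar to its Jordan form J, which has the same characteristic polynomial as A) gives
  χ_A(x) = x^4 + 12*x^3 + 54*x^2 + 108*x + 81
which factors as (x + 3)^4. The eigenvalues (with algebraic multiplicities) are λ = -3 with multiplicity 4.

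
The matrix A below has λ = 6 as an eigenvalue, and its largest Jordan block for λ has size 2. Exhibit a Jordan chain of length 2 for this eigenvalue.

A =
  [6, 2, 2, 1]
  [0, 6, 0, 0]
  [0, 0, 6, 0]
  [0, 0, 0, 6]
A Jordan chain for λ = 6 of length 2:
v_1 = (2, 0, 0, 0)ᵀ
v_2 = (0, 1, 0, 0)ᵀ

Let N = A − (6)·I. We want v_2 with N^2 v_2 = 0 but N^1 v_2 ≠ 0; then v_{j-1} := N · v_j for j = 2, …, 2.

Pick v_2 = (0, 1, 0, 0)ᵀ.
Then v_1 = N · v_2 = (2, 0, 0, 0)ᵀ.

Sanity check: (A − (6)·I) v_1 = (0, 0, 0, 0)ᵀ = 0. ✓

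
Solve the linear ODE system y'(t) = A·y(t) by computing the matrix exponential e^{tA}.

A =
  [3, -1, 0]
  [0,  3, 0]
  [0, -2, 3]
e^{tA} =
  [exp(3*t), -t*exp(3*t), 0]
  [0, exp(3*t), 0]
  [0, -2*t*exp(3*t), exp(3*t)]

Strategy: write A = P · J · P⁻¹ where J is a Jordan canonical form, so e^{tA} = P · e^{tJ} · P⁻¹, and e^{tJ} can be computed block-by-block.

A has Jordan form
J =
  [3, 1, 0]
  [0, 3, 0]
  [0, 0, 3]
(up to reordering of blocks).

Per-block formulas:
  For a 1×1 block at λ = 3: exp(t · [3]) = [e^(3t)].
  For a 2×2 Jordan block J_2(3): exp(t · J_2(3)) = e^(3t)·(I + t·N), where N is the 2×2 nilpotent shift.

After assembling e^{tJ} and conjugating by P, we get:

e^{tA} =
  [exp(3*t), -t*exp(3*t), 0]
  [0, exp(3*t), 0]
  [0, -2*t*exp(3*t), exp(3*t)]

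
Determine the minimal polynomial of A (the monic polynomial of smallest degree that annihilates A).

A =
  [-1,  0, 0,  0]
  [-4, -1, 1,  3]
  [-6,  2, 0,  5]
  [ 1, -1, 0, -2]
x^3 + 3*x^2 + 3*x + 1

The characteristic polynomial is χ_A(x) = (x + 1)^4, so the eigenvalues are known. The minimal polynomial is
  m_A(x) = Π_λ (x − λ)^{k_λ}
where k_λ is the size of the *largest* Jordan block for λ (equivalently, the smallest k with (A − λI)^k v = 0 for every generalised eigenvector v of λ).

  λ = -1: largest Jordan block has size 3, contributing (x + 1)^3

So m_A(x) = (x + 1)^3 = x^3 + 3*x^2 + 3*x + 1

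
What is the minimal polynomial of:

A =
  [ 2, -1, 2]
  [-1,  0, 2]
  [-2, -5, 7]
x^3 - 9*x^2 + 27*x - 27

The characteristic polynomial is χ_A(x) = (x - 3)^3, so the eigenvalues are known. The minimal polynomial is
  m_A(x) = Π_λ (x − λ)^{k_λ}
where k_λ is the size of the *largest* Jordan block for λ (equivalently, the smallest k with (A − λI)^k v = 0 for every generalised eigenvector v of λ).

  λ = 3: largest Jordan block has size 3, contributing (x − 3)^3

So m_A(x) = (x - 3)^3 = x^3 - 9*x^2 + 27*x - 27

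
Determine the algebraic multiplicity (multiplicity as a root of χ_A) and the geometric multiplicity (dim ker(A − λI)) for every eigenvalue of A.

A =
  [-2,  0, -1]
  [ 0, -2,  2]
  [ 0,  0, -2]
λ = -2: alg = 3, geom = 2

Step 1 — factor the characteristic polynomial to read off the algebraic multiplicities:
  χ_A(x) = (x + 2)^3

Step 2 — compute geometric multiplicities via the rank-nullity identity g(λ) = n − rank(A − λI):
  rank(A − (-2)·I) = 1, so dim ker(A − (-2)·I) = n − 1 = 2

Summary:
  λ = -2: algebraic multiplicity = 3, geometric multiplicity = 2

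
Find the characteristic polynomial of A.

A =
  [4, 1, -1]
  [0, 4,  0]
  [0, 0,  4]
x^3 - 12*x^2 + 48*x - 64

Expanding det(x·I − A) (e.g. by cofactor expansion or by noting that A is similar to its Jordan form J, which has the same characteristic polynomial as A) gives
  χ_A(x) = x^3 - 12*x^2 + 48*x - 64
which factors as (x - 4)^3. The eigenvalues (with algebraic multiplicities) are λ = 4 with multiplicity 3.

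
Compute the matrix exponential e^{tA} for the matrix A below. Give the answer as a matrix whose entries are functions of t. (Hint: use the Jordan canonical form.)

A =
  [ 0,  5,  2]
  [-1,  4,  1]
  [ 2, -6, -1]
e^{tA} =
  [-t*exp(t) + exp(t), -t^2*exp(t) + 5*t*exp(t), -t^2*exp(t)/2 + 2*t*exp(t)]
  [-t*exp(t), -t^2*exp(t) + 3*t*exp(t) + exp(t), -t^2*exp(t)/2 + t*exp(t)]
  [2*t*exp(t), 2*t^2*exp(t) - 6*t*exp(t), t^2*exp(t) - 2*t*exp(t) + exp(t)]

Strategy: write A = P · J · P⁻¹ where J is a Jordan canonical form, so e^{tA} = P · e^{tJ} · P⁻¹, and e^{tJ} can be computed block-by-block.

A has Jordan form
J =
  [1, 1, 0]
  [0, 1, 1]
  [0, 0, 1]
(up to reordering of blocks).

Per-block formulas:
  For a 3×3 Jordan block J_3(1): exp(t · J_3(1)) = e^(1t)·(I + t·N + (t^2/2)·N^2), where N is the 3×3 nilpotent shift.

After assembling e^{tJ} and conjugating by P, we get:

e^{tA} =
  [-t*exp(t) + exp(t), -t^2*exp(t) + 5*t*exp(t), -t^2*exp(t)/2 + 2*t*exp(t)]
  [-t*exp(t), -t^2*exp(t) + 3*t*exp(t) + exp(t), -t^2*exp(t)/2 + t*exp(t)]
  [2*t*exp(t), 2*t^2*exp(t) - 6*t*exp(t), t^2*exp(t) - 2*t*exp(t) + exp(t)]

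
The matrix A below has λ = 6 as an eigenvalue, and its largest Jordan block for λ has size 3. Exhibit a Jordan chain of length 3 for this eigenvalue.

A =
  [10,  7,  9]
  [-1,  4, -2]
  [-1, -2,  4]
A Jordan chain for λ = 6 of length 3:
v_1 = (-4, 1, 1)ᵀ
v_2 = (7, -2, -2)ᵀ
v_3 = (0, 1, 0)ᵀ

Let N = A − (6)·I. We want v_3 with N^3 v_3 = 0 but N^2 v_3 ≠ 0; then v_{j-1} := N · v_j for j = 3, …, 2.

Pick v_3 = (0, 1, 0)ᵀ.
Then v_2 = N · v_3 = (7, -2, -2)ᵀ.
Then v_1 = N · v_2 = (-4, 1, 1)ᵀ.

Sanity check: (A − (6)·I) v_1 = (0, 0, 0)ᵀ = 0. ✓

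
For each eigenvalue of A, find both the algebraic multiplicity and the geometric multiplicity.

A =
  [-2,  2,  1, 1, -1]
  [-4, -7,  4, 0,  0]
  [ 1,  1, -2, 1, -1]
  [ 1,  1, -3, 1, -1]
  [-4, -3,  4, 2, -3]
λ = -5: alg = 2, geom = 1; λ = -1: alg = 3, geom = 1

Step 1 — factor the characteristic polynomial to read off the algebraic multiplicities:
  χ_A(x) = (x + 1)^3*(x + 5)^2

Step 2 — compute geometric multiplicities via the rank-nullity identity g(λ) = n − rank(A − λI):
  rank(A − (-5)·I) = 4, so dim ker(A − (-5)·I) = n − 4 = 1
  rank(A − (-1)·I) = 4, so dim ker(A − (-1)·I) = n − 4 = 1

Summary:
  λ = -5: algebraic multiplicity = 2, geometric multiplicity = 1
  λ = -1: algebraic multiplicity = 3, geometric multiplicity = 1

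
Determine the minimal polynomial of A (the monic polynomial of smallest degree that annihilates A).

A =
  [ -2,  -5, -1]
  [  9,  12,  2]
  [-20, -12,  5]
x^3 - 15*x^2 + 75*x - 125

The characteristic polynomial is χ_A(x) = (x - 5)^3, so the eigenvalues are known. The minimal polynomial is
  m_A(x) = Π_λ (x − λ)^{k_λ}
where k_λ is the size of the *largest* Jordan block for λ (equivalently, the smallest k with (A − λI)^k v = 0 for every generalised eigenvector v of λ).

  λ = 5: largest Jordan block has size 3, contributing (x − 5)^3

So m_A(x) = (x - 5)^3 = x^3 - 15*x^2 + 75*x - 125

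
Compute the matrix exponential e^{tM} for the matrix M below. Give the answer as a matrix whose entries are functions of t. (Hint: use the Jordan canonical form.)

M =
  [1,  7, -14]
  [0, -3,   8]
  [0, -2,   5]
e^{tM} =
  [exp(t), 7*t*exp(t), -14*t*exp(t)]
  [0, -4*t*exp(t) + exp(t), 8*t*exp(t)]
  [0, -2*t*exp(t), 4*t*exp(t) + exp(t)]

Strategy: write M = P · J · P⁻¹ where J is a Jordan canonical form, so e^{tM} = P · e^{tJ} · P⁻¹, and e^{tJ} can be computed block-by-block.

M has Jordan form
J =
  [1, 1, 0]
  [0, 1, 0]
  [0, 0, 1]
(up to reordering of blocks).

Per-block formulas:
  For a 1×1 block at λ = 1: exp(t · [1]) = [e^(1t)].
  For a 2×2 Jordan block J_2(1): exp(t · J_2(1)) = e^(1t)·(I + t·N), where N is the 2×2 nilpotent shift.

After assembling e^{tJ} and conjugating by P, we get:

e^{tM} =
  [exp(t), 7*t*exp(t), -14*t*exp(t)]
  [0, -4*t*exp(t) + exp(t), 8*t*exp(t)]
  [0, -2*t*exp(t), 4*t*exp(t) + exp(t)]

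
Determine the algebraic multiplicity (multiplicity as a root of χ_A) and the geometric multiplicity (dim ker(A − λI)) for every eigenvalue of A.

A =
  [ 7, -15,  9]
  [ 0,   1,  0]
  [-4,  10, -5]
λ = 1: alg = 3, geom = 2

Step 1 — factor the characteristic polynomial to read off the algebraic multiplicities:
  χ_A(x) = (x - 1)^3

Step 2 — compute geometric multiplicities via the rank-nullity identity g(λ) = n − rank(A − λI):
  rank(A − (1)·I) = 1, so dim ker(A − (1)·I) = n − 1 = 2

Summary:
  λ = 1: algebraic multiplicity = 3, geometric multiplicity = 2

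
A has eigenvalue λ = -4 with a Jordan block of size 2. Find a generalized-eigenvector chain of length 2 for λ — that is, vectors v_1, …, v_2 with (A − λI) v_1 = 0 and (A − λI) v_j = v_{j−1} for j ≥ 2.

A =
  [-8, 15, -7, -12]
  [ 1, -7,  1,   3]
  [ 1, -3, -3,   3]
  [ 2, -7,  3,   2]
A Jordan chain for λ = -4 of length 2:
v_1 = (-4, 1, 1, 2)ᵀ
v_2 = (1, 0, 0, 0)ᵀ

Let N = A − (-4)·I. We want v_2 with N^2 v_2 = 0 but N^1 v_2 ≠ 0; then v_{j-1} := N · v_j for j = 2, …, 2.

Pick v_2 = (1, 0, 0, 0)ᵀ.
Then v_1 = N · v_2 = (-4, 1, 1, 2)ᵀ.

Sanity check: (A − (-4)·I) v_1 = (0, 0, 0, 0)ᵀ = 0. ✓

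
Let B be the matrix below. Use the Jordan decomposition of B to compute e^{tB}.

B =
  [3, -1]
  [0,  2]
e^{tB} =
  [exp(3*t), -exp(3*t) + exp(2*t)]
  [0, exp(2*t)]

Strategy: write B = P · J · P⁻¹ where J is a Jordan canonical form, so e^{tB} = P · e^{tJ} · P⁻¹, and e^{tJ} can be computed block-by-block.

B has Jordan form
J =
  [2, 0]
  [0, 3]
(up to reordering of blocks).

Per-block formulas:
  For a 1×1 block at λ = 3: exp(t · [3]) = [e^(3t)].
  For a 1×1 block at λ = 2: exp(t · [2]) = [e^(2t)].

After assembling e^{tJ} and conjugating by P, we get:

e^{tB} =
  [exp(3*t), -exp(3*t) + exp(2*t)]
  [0, exp(2*t)]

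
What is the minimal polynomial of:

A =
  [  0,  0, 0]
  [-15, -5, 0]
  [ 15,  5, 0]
x^2 + 5*x

The characteristic polynomial is χ_A(x) = x^2*(x + 5), so the eigenvalues are known. The minimal polynomial is
  m_A(x) = Π_λ (x − λ)^{k_λ}
where k_λ is the size of the *largest* Jordan block for λ (equivalently, the smallest k with (A − λI)^k v = 0 for every generalised eigenvector v of λ).

  λ = -5: largest Jordan block has size 1, contributing (x + 5)
  λ = 0: largest Jordan block has size 1, contributing (x − 0)

So m_A(x) = x*(x + 5) = x^2 + 5*x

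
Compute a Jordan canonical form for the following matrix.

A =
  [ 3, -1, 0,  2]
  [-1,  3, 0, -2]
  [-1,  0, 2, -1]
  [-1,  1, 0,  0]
J_2(2) ⊕ J_2(2)

The characteristic polynomial is
  det(x·I − A) = x^4 - 8*x^3 + 24*x^2 - 32*x + 16 = (x - 2)^4

Eigenvalues and multiplicities (the geometric multiplicity of λ is n − rank(A − λI), which equals the number of Jordan blocks for λ):
  λ = 2: algebraic multiplicity = 4, geometric multiplicity = 2

Determining the block sizes for each eigenvalue:
  λ = 2: with am = 4 and gm = 2, the partition is not yet determined (e.g. several partitions of 4 into 2 parts exist). Let N = A − (2)·I. Computing rank(N^1) = 2, rank(N^2) = 0; the number of blocks of size ≥ j is rank(N^{j−1}) − rank(N^j), giving [2, 2]. So we have 2 block(s) of size 2 → block sizes [2, 2]

Assembling the blocks gives a Jordan form
J =
  [2, 1, 0, 0]
  [0, 2, 0, 0]
  [0, 0, 2, 1]
  [0, 0, 0, 2]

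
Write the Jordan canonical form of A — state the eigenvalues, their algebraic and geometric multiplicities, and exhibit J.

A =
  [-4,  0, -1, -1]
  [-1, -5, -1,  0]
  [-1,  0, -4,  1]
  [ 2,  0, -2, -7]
J_2(-5) ⊕ J_2(-5)

The characteristic polynomial is
  det(x·I − A) = x^4 + 20*x^3 + 150*x^2 + 500*x + 625 = (x + 5)^4

Eigenvalues and multiplicities (the geometric multiplicity of λ is n − rank(A − λI), which equals the number of Jordan blocks for λ):
  λ = -5: algebraic multiplicity = 4, geometric multiplicity = 2

Determining the block sizes for each eigenvalue:
  λ = -5: with am = 4 and gm = 2, the partition is not yet determined (e.g. several partitions of 4 into 2 parts exist). Let N = A − (-5)·I. Computing rank(N^1) = 2, rank(N^2) = 0; the number of blocks of size ≥ j is rank(N^{j−1}) − rank(N^j), giving [2, 2]. So we have 2 block(s) of size 2 → block sizes [2, 2]

Assembling the blocks gives a Jordan form
J =
  [-5,  1,  0,  0]
  [ 0, -5,  0,  0]
  [ 0,  0, -5,  1]
  [ 0,  0,  0, -5]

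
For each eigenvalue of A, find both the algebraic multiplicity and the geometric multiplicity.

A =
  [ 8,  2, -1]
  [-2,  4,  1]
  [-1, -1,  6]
λ = 6: alg = 3, geom = 1

Step 1 — factor the characteristic polynomial to read off the algebraic multiplicities:
  χ_A(x) = (x - 6)^3

Step 2 — compute geometric multiplicities via the rank-nullity identity g(λ) = n − rank(A − λI):
  rank(A − (6)·I) = 2, so dim ker(A − (6)·I) = n − 2 = 1

Summary:
  λ = 6: algebraic multiplicity = 3, geometric multiplicity = 1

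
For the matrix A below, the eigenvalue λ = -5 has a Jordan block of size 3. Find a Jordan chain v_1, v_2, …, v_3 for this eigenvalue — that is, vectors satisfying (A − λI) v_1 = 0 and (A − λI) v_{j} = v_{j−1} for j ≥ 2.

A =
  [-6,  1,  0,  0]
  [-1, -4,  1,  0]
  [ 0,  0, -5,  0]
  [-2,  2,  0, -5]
A Jordan chain for λ = -5 of length 3:
v_1 = (1, 1, 0, 2)ᵀ
v_2 = (0, 1, 0, 0)ᵀ
v_3 = (0, 0, 1, 0)ᵀ

Let N = A − (-5)·I. We want v_3 with N^3 v_3 = 0 but N^2 v_3 ≠ 0; then v_{j-1} := N · v_j for j = 3, …, 2.

Pick v_3 = (0, 0, 1, 0)ᵀ.
Then v_2 = N · v_3 = (0, 1, 0, 0)ᵀ.
Then v_1 = N · v_2 = (1, 1, 0, 2)ᵀ.

Sanity check: (A − (-5)·I) v_1 = (0, 0, 0, 0)ᵀ = 0. ✓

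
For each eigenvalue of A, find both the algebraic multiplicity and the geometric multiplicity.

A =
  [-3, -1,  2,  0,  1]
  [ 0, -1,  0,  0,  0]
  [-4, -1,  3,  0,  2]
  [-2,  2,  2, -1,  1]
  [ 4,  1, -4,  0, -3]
λ = -1: alg = 5, geom = 3

Step 1 — factor the characteristic polynomial to read off the algebraic multiplicities:
  χ_A(x) = (x + 1)^5

Step 2 — compute geometric multiplicities via the rank-nullity identity g(λ) = n − rank(A − λI):
  rank(A − (-1)·I) = 2, so dim ker(A − (-1)·I) = n − 2 = 3

Summary:
  λ = -1: algebraic multiplicity = 5, geometric multiplicity = 3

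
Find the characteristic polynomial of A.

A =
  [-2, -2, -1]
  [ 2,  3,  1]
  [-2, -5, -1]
x^3

Expanding det(x·I − A) (e.g. by cofactor expansion or by noting that A is similar to its Jordan form J, which has the same characteristic polynomial as A) gives
  χ_A(x) = x^3
which factors as x^3. The eigenvalues (with algebraic multiplicities) are λ = 0 with multiplicity 3.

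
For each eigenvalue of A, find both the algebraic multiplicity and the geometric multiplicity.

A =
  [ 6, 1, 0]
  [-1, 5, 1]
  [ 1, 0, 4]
λ = 5: alg = 3, geom = 1

Step 1 — factor the characteristic polynomial to read off the algebraic multiplicities:
  χ_A(x) = (x - 5)^3

Step 2 — compute geometric multiplicities via the rank-nullity identity g(λ) = n − rank(A − λI):
  rank(A − (5)·I) = 2, so dim ker(A − (5)·I) = n − 2 = 1

Summary:
  λ = 5: algebraic multiplicity = 3, geometric multiplicity = 1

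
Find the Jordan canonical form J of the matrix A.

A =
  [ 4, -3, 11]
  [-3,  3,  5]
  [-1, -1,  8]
J_3(5)

The characteristic polynomial is
  det(x·I − A) = x^3 - 15*x^2 + 75*x - 125 = (x - 5)^3

Eigenvalues and multiplicities (the geometric multiplicity of λ is n − rank(A − λI), which equals the number of Jordan blocks for λ):
  λ = 5: algebraic multiplicity = 3, geometric multiplicity = 1

Determining the block sizes for each eigenvalue:
  λ = 5: one block (gm = 1), so the single block has size am = 3 → block sizes [3]

Assembling the blocks gives a Jordan form
J =
  [5, 1, 0]
  [0, 5, 1]
  [0, 0, 5]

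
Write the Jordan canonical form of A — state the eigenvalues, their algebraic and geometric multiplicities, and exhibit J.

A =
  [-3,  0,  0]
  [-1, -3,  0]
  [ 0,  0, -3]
J_2(-3) ⊕ J_1(-3)

The characteristic polynomial is
  det(x·I − A) = x^3 + 9*x^2 + 27*x + 27 = (x + 3)^3

Eigenvalues and multiplicities (the geometric multiplicity of λ is n − rank(A − λI), which equals the number of Jordan blocks for λ):
  λ = -3: algebraic multiplicity = 3, geometric multiplicity = 2

Determining the block sizes for each eigenvalue:
  λ = -3: 2 blocks summing to 3 forces exactly one block of size 2 and the rest size 1 → block sizes [2, 1]

Assembling the blocks gives a Jordan form
J =
  [-3,  1,  0]
  [ 0, -3,  0]
  [ 0,  0, -3]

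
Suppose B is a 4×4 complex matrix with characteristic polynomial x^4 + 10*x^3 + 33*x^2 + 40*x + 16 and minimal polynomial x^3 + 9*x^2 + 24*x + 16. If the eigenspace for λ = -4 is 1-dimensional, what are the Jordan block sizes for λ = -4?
Block sizes for λ = -4: [2]

Step 1 — from the characteristic polynomial, algebraic multiplicity of λ = -4 is 2. From dim ker(B − (-4)·I) = 1, there are exactly 1 Jordan blocks for λ = -4.
Step 2 — from the minimal polynomial, the factor (x + 4)^2 tells us the largest block for λ = -4 has size 2.
Step 3 — with total size 2, 1 blocks, and largest block 2, the block sizes (in nonincreasing order) are [2].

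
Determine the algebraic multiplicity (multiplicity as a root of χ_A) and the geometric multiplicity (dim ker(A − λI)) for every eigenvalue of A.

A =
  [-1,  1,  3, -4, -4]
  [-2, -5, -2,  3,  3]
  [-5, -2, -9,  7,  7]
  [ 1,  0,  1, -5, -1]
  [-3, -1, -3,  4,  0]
λ = -4: alg = 5, geom = 3

Step 1 — factor the characteristic polynomial to read off the algebraic multiplicities:
  χ_A(x) = (x + 4)^5

Step 2 — compute geometric multiplicities via the rank-nullity identity g(λ) = n − rank(A − λI):
  rank(A − (-4)·I) = 2, so dim ker(A − (-4)·I) = n − 2 = 3

Summary:
  λ = -4: algebraic multiplicity = 5, geometric multiplicity = 3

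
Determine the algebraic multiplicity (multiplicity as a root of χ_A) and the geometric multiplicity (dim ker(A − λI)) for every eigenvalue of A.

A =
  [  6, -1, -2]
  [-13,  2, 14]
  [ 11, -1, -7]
λ = -5: alg = 1, geom = 1; λ = 3: alg = 2, geom = 1

Step 1 — factor the characteristic polynomial to read off the algebraic multiplicities:
  χ_A(x) = (x - 3)^2*(x + 5)

Step 2 — compute geometric multiplicities via the rank-nullity identity g(λ) = n − rank(A − λI):
  rank(A − (-5)·I) = 2, so dim ker(A − (-5)·I) = n − 2 = 1
  rank(A − (3)·I) = 2, so dim ker(A − (3)·I) = n − 2 = 1

Summary:
  λ = -5: algebraic multiplicity = 1, geometric multiplicity = 1
  λ = 3: algebraic multiplicity = 2, geometric multiplicity = 1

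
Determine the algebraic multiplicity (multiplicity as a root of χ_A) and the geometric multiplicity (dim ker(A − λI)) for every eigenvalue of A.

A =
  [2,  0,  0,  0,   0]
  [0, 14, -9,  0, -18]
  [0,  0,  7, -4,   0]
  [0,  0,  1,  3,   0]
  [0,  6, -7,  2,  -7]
λ = 2: alg = 2, geom = 2; λ = 5: alg = 3, geom = 2

Step 1 — factor the characteristic polynomial to read off the algebraic multiplicities:
  χ_A(x) = (x - 5)^3*(x - 2)^2

Step 2 — compute geometric multiplicities via the rank-nullity identity g(λ) = n − rank(A − λI):
  rank(A − (2)·I) = 3, so dim ker(A − (2)·I) = n − 3 = 2
  rank(A − (5)·I) = 3, so dim ker(A − (5)·I) = n − 3 = 2

Summary:
  λ = 2: algebraic multiplicity = 2, geometric multiplicity = 2
  λ = 5: algebraic multiplicity = 3, geometric multiplicity = 2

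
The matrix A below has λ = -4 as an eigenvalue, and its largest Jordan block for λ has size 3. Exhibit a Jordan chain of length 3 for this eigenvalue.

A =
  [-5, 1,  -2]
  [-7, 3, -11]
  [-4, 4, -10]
A Jordan chain for λ = -4 of length 3:
v_1 = (2, 2, 0)ᵀ
v_2 = (-1, -7, -4)ᵀ
v_3 = (1, 0, 0)ᵀ

Let N = A − (-4)·I. We want v_3 with N^3 v_3 = 0 but N^2 v_3 ≠ 0; then v_{j-1} := N · v_j for j = 3, …, 2.

Pick v_3 = (1, 0, 0)ᵀ.
Then v_2 = N · v_3 = (-1, -7, -4)ᵀ.
Then v_1 = N · v_2 = (2, 2, 0)ᵀ.

Sanity check: (A − (-4)·I) v_1 = (0, 0, 0)ᵀ = 0. ✓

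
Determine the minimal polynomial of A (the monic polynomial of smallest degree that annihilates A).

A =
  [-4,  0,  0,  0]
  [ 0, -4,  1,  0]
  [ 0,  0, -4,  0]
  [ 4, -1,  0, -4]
x^3 + 12*x^2 + 48*x + 64

The characteristic polynomial is χ_A(x) = (x + 4)^4, so the eigenvalues are known. The minimal polynomial is
  m_A(x) = Π_λ (x − λ)^{k_λ}
where k_λ is the size of the *largest* Jordan block for λ (equivalently, the smallest k with (A − λI)^k v = 0 for every generalised eigenvector v of λ).

  λ = -4: largest Jordan block has size 3, contributing (x + 4)^3

So m_A(x) = (x + 4)^3 = x^3 + 12*x^2 + 48*x + 64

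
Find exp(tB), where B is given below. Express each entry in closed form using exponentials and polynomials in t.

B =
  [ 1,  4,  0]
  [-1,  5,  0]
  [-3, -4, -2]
e^{tB} =
  [-2*t*exp(3*t) + exp(3*t), 4*t*exp(3*t), 0]
  [-t*exp(3*t), 2*t*exp(3*t) + exp(3*t), 0]
  [2*t*exp(3*t) - exp(3*t) + exp(-2*t), -4*t*exp(3*t), exp(-2*t)]

Strategy: write B = P · J · P⁻¹ where J is a Jordan canonical form, so e^{tB} = P · e^{tJ} · P⁻¹, and e^{tJ} can be computed block-by-block.

B has Jordan form
J =
  [-2, 0, 0]
  [ 0, 3, 1]
  [ 0, 0, 3]
(up to reordering of blocks).

Per-block formulas:
  For a 1×1 block at λ = -2: exp(t · [-2]) = [e^(-2t)].
  For a 2×2 Jordan block J_2(3): exp(t · J_2(3)) = e^(3t)·(I + t·N), where N is the 2×2 nilpotent shift.

After assembling e^{tJ} and conjugating by P, we get:

e^{tB} =
  [-2*t*exp(3*t) + exp(3*t), 4*t*exp(3*t), 0]
  [-t*exp(3*t), 2*t*exp(3*t) + exp(3*t), 0]
  [2*t*exp(3*t) - exp(3*t) + exp(-2*t), -4*t*exp(3*t), exp(-2*t)]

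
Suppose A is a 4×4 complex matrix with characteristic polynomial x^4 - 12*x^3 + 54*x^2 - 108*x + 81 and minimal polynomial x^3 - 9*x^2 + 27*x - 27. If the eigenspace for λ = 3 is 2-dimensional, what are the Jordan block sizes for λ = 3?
Block sizes for λ = 3: [3, 1]

Step 1 — from the characteristic polynomial, algebraic multiplicity of λ = 3 is 4. From dim ker(A − (3)·I) = 2, there are exactly 2 Jordan blocks for λ = 3.
Step 2 — from the minimal polynomial, the factor (x − 3)^3 tells us the largest block for λ = 3 has size 3.
Step 3 — with total size 4, 2 blocks, and largest block 3, the block sizes (in nonincreasing order) are [3, 1].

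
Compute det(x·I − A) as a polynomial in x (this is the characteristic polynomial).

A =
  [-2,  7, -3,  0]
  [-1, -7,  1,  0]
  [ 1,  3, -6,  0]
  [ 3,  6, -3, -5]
x^4 + 20*x^3 + 150*x^2 + 500*x + 625

Expanding det(x·I − A) (e.g. by cofactor expansion or by noting that A is similar to its Jordan form J, which has the same characteristic polynomial as A) gives
  χ_A(x) = x^4 + 20*x^3 + 150*x^2 + 500*x + 625
which factors as (x + 5)^4. The eigenvalues (with algebraic multiplicities) are λ = -5 with multiplicity 4.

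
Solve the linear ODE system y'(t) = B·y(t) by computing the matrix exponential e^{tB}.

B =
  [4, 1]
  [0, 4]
e^{tB} =
  [exp(4*t), t*exp(4*t)]
  [0, exp(4*t)]

Strategy: write B = P · J · P⁻¹ where J is a Jordan canonical form, so e^{tB} = P · e^{tJ} · P⁻¹, and e^{tJ} can be computed block-by-block.

B has Jordan form
J =
  [4, 1]
  [0, 4]
(up to reordering of blocks).

Per-block formulas:
  For a 2×2 Jordan block J_2(4): exp(t · J_2(4)) = e^(4t)·(I + t·N), where N is the 2×2 nilpotent shift.

After assembling e^{tJ} and conjugating by P, we get:

e^{tB} =
  [exp(4*t), t*exp(4*t)]
  [0, exp(4*t)]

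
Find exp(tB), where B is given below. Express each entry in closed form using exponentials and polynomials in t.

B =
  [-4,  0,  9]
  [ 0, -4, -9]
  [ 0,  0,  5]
e^{tB} =
  [exp(-4*t), 0, exp(5*t) - exp(-4*t)]
  [0, exp(-4*t), -exp(5*t) + exp(-4*t)]
  [0, 0, exp(5*t)]

Strategy: write B = P · J · P⁻¹ where J is a Jordan canonical form, so e^{tB} = P · e^{tJ} · P⁻¹, and e^{tJ} can be computed block-by-block.

B has Jordan form
J =
  [-4,  0, 0]
  [ 0, -4, 0]
  [ 0,  0, 5]
(up to reordering of blocks).

Per-block formulas:
  For a 1×1 block at λ = -4: exp(t · [-4]) = [e^(-4t)].
  For a 1×1 block at λ = 5: exp(t · [5]) = [e^(5t)].

After assembling e^{tJ} and conjugating by P, we get:

e^{tB} =
  [exp(-4*t), 0, exp(5*t) - exp(-4*t)]
  [0, exp(-4*t), -exp(5*t) + exp(-4*t)]
  [0, 0, exp(5*t)]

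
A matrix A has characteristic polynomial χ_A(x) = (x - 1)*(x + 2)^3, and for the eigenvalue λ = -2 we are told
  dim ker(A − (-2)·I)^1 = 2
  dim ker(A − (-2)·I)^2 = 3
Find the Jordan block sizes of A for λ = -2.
Block sizes for λ = -2: [2, 1]

From the dimensions of kernels of powers, the number of Jordan blocks of size at least j is d_j − d_{j−1} where d_j = dim ker(N^j) (with d_0 = 0). Computing the differences gives [2, 1].
The number of blocks of size exactly k is (#blocks of size ≥ k) − (#blocks of size ≥ k + 1), so the partition is: 1 block(s) of size 1, 1 block(s) of size 2.
In nonincreasing order the block sizes are [2, 1].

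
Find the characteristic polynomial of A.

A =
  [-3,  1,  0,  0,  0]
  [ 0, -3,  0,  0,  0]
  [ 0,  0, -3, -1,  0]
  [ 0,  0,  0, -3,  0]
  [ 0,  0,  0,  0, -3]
x^5 + 15*x^4 + 90*x^3 + 270*x^2 + 405*x + 243

Expanding det(x·I − A) (e.g. by cofactor expansion or by noting that A is similar to its Jordan form J, which has the same characteristic polynomial as A) gives
  χ_A(x) = x^5 + 15*x^4 + 90*x^3 + 270*x^2 + 405*x + 243
which factors as (x + 3)^5. The eigenvalues (with algebraic multiplicities) are λ = -3 with multiplicity 5.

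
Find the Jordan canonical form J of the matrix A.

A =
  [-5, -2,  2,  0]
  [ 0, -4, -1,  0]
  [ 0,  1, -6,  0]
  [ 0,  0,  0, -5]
J_2(-5) ⊕ J_1(-5) ⊕ J_1(-5)

The characteristic polynomial is
  det(x·I − A) = x^4 + 20*x^3 + 150*x^2 + 500*x + 625 = (x + 5)^4

Eigenvalues and multiplicities (the geometric multiplicity of λ is n − rank(A − λI), which equals the number of Jordan blocks for λ):
  λ = -5: algebraic multiplicity = 4, geometric multiplicity = 3

Determining the block sizes for each eigenvalue:
  λ = -5: 3 blocks summing to 4 forces exactly one block of size 2 and the rest size 1 → block sizes [2, 1, 1]

Assembling the blocks gives a Jordan form
J =
  [-5,  1,  0,  0]
  [ 0, -5,  0,  0]
  [ 0,  0, -5,  0]
  [ 0,  0,  0, -5]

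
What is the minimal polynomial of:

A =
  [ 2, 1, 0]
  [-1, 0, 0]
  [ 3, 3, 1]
x^2 - 2*x + 1

The characteristic polynomial is χ_A(x) = (x - 1)^3, so the eigenvalues are known. The minimal polynomial is
  m_A(x) = Π_λ (x − λ)^{k_λ}
where k_λ is the size of the *largest* Jordan block for λ (equivalently, the smallest k with (A − λI)^k v = 0 for every generalised eigenvector v of λ).

  λ = 1: largest Jordan block has size 2, contributing (x − 1)^2

So m_A(x) = (x - 1)^2 = x^2 - 2*x + 1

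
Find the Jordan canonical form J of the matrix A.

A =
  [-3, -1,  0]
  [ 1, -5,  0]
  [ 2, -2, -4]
J_2(-4) ⊕ J_1(-4)

The characteristic polynomial is
  det(x·I − A) = x^3 + 12*x^2 + 48*x + 64 = (x + 4)^3

Eigenvalues and multiplicities (the geometric multiplicity of λ is n − rank(A − λI), which equals the number of Jordan blocks for λ):
  λ = -4: algebraic multiplicity = 3, geometric multiplicity = 2

Determining the block sizes for each eigenvalue:
  λ = -4: 2 blocks summing to 3 forces exactly one block of size 2 and the rest size 1 → block sizes [2, 1]

Assembling the blocks gives a Jordan form
J =
  [-4,  1,  0]
  [ 0, -4,  0]
  [ 0,  0, -4]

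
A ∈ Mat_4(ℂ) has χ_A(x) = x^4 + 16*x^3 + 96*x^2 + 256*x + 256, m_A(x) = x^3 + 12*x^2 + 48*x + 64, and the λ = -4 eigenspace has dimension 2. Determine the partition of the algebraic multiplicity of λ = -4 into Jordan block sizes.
Block sizes for λ = -4: [3, 1]

Step 1 — from the characteristic polynomial, algebraic multiplicity of λ = -4 is 4. From dim ker(A − (-4)·I) = 2, there are exactly 2 Jordan blocks for λ = -4.
Step 2 — from the minimal polynomial, the factor (x + 4)^3 tells us the largest block for λ = -4 has size 3.
Step 3 — with total size 4, 2 blocks, and largest block 3, the block sizes (in nonincreasing order) are [3, 1].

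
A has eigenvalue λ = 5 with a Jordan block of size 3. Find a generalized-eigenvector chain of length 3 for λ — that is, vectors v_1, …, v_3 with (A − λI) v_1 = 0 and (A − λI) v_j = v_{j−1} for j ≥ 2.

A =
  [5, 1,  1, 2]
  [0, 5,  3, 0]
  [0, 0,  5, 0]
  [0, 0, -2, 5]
A Jordan chain for λ = 5 of length 3:
v_1 = (-1, 0, 0, 0)ᵀ
v_2 = (1, 3, 0, -2)ᵀ
v_3 = (0, 0, 1, 0)ᵀ

Let N = A − (5)·I. We want v_3 with N^3 v_3 = 0 but N^2 v_3 ≠ 0; then v_{j-1} := N · v_j for j = 3, …, 2.

Pick v_3 = (0, 0, 1, 0)ᵀ.
Then v_2 = N · v_3 = (1, 3, 0, -2)ᵀ.
Then v_1 = N · v_2 = (-1, 0, 0, 0)ᵀ.

Sanity check: (A − (5)·I) v_1 = (0, 0, 0, 0)ᵀ = 0. ✓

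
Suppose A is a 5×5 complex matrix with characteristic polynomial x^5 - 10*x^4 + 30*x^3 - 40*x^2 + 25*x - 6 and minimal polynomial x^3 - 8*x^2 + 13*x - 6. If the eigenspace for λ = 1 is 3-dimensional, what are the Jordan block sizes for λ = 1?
Block sizes for λ = 1: [2, 1, 1]

Step 1 — from the characteristic polynomial, algebraic multiplicity of λ = 1 is 4. From dim ker(A − (1)·I) = 3, there are exactly 3 Jordan blocks for λ = 1.
Step 2 — from the minimal polynomial, the factor (x − 1)^2 tells us the largest block for λ = 1 has size 2.
Step 3 — with total size 4, 3 blocks, and largest block 2, the block sizes (in nonincreasing order) are [2, 1, 1].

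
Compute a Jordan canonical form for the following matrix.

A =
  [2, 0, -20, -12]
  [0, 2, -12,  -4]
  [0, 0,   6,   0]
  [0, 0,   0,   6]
J_1(2) ⊕ J_1(2) ⊕ J_1(6) ⊕ J_1(6)

The characteristic polynomial is
  det(x·I − A) = x^4 - 16*x^3 + 88*x^2 - 192*x + 144 = (x - 6)^2*(x - 2)^2

Eigenvalues and multiplicities (the geometric multiplicity of λ is n − rank(A − λI), which equals the number of Jordan blocks for λ):
  λ = 2: algebraic multiplicity = 2, geometric multiplicity = 2
  λ = 6: algebraic multiplicity = 2, geometric multiplicity = 2

Determining the block sizes for each eigenvalue:
  λ = 2: gm = am = 2, so every block has size 1 → block sizes [1, 1]
  λ = 6: gm = am = 2, so every block has size 1 → block sizes [1, 1]

Assembling the blocks gives a Jordan form
J =
  [2, 0, 0, 0]
  [0, 2, 0, 0]
  [0, 0, 6, 0]
  [0, 0, 0, 6]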